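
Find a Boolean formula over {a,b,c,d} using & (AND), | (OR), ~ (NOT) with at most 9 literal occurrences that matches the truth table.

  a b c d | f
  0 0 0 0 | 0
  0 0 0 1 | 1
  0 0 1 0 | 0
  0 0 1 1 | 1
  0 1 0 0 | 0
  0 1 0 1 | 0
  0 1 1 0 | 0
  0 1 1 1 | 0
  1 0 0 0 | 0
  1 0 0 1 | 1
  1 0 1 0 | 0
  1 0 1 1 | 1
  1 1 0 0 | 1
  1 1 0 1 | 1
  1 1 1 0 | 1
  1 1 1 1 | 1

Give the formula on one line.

((~b & d) | (b & ((~d | a) & (a | d))))

  ~b = 1111000011110000
  (~b & d) = 0101000001010000
  ~d = 1010101010101010
  (~d | a) = 1010101011111111
  (a | d) = 0101010111111111
  ((~d | a) & (a | d)) = 0000000011111111
  (b & ((~d | a) & (a | d))) = 0000000000001111
  ((~b & d) | (b & ((~d | a) & (a | d)))) = 0101000001011111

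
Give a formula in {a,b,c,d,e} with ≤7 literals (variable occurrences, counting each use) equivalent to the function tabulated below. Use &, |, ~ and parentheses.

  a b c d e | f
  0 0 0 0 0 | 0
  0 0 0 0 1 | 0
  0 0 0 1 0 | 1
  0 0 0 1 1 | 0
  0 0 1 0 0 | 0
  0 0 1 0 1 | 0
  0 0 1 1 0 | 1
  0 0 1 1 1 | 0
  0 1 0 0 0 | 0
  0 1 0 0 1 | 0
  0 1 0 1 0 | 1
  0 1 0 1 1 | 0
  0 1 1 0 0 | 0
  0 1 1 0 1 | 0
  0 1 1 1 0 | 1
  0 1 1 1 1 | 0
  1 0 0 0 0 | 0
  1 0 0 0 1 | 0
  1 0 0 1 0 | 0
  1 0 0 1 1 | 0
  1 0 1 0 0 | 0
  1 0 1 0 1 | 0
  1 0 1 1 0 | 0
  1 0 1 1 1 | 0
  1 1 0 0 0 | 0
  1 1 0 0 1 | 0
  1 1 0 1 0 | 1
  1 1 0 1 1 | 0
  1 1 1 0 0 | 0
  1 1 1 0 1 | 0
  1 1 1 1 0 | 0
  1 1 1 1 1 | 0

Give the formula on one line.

  ~c = 11110000111100001111000011110000
  (~c & b) = 00000000111100000000000011110000
  ~a = 11111111111111110000000000000000
  ((~c & b) | ~a) = 11111111111111110000000011110000
  (((~c & b) | ~a) & d) = 00110011001100110000000000110000
  ~e = 10101010101010101010101010101010
  ~d = 11001100110011001100110011001100
  (~e | ~d) = 11101110111011101110111011101110
  ((((~c & b) | ~a) & d) & (~e | ~d)) = 00100010001000100000000000100000

((((~c & b) | ~a) & d) & (~e | ~d))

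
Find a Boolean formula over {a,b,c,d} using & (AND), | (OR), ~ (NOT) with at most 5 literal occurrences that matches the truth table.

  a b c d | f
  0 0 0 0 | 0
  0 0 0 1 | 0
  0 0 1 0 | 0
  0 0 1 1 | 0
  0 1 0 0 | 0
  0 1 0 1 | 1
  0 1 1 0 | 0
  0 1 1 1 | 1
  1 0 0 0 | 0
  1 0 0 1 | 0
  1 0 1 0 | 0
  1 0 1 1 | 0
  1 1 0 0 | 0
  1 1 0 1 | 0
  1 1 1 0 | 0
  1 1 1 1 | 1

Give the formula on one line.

(d & (b & ((d & c) | ~a)))

  (d & c) = 0001000100010001
  ~a = 1111111100000000
  ((d & c) | ~a) = 1111111100010001
  (b & ((d & c) | ~a)) = 0000111100000001
  (d & (b & ((d & c) | ~a))) = 0000010100000001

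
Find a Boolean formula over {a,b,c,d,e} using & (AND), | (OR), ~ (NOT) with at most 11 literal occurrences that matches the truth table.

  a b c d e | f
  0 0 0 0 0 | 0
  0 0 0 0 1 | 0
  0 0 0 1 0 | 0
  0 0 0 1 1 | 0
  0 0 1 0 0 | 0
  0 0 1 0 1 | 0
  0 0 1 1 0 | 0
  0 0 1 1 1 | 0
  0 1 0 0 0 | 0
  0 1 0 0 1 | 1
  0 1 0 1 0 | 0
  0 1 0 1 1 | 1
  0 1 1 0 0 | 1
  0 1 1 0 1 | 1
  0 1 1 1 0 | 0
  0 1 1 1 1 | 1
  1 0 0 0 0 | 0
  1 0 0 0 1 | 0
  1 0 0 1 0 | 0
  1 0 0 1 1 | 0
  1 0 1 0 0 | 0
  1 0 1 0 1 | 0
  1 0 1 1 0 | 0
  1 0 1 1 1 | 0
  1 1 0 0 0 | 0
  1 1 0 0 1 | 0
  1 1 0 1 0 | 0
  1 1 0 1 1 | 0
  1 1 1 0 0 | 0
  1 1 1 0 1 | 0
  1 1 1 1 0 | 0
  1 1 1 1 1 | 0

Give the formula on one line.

((e | (((a | ~d) | (e & d)) & c)) & ((a | b) & ~a))

  ~d = 11001100110011001100110011001100
  (a | ~d) = 11001100110011001111111111111111
  (e & d) = 00010001000100010001000100010001
  ((a | ~d) | (e & d)) = 11011101110111011111111111111111
  (((a | ~d) | (e & d)) & c) = 00001101000011010000111100001111
  (e | (((a | ~d) | (e & d)) & c)) = 01011101010111010101111101011111
  (a | b) = 00000000111111111111111111111111
  ~a = 11111111111111110000000000000000
  ((a | b) & ~a) = 00000000111111110000000000000000
  ((e | (((a | ~d) | (e & d)) & c)) & ((a | b) & ~a)) = 00000000010111010000000000000000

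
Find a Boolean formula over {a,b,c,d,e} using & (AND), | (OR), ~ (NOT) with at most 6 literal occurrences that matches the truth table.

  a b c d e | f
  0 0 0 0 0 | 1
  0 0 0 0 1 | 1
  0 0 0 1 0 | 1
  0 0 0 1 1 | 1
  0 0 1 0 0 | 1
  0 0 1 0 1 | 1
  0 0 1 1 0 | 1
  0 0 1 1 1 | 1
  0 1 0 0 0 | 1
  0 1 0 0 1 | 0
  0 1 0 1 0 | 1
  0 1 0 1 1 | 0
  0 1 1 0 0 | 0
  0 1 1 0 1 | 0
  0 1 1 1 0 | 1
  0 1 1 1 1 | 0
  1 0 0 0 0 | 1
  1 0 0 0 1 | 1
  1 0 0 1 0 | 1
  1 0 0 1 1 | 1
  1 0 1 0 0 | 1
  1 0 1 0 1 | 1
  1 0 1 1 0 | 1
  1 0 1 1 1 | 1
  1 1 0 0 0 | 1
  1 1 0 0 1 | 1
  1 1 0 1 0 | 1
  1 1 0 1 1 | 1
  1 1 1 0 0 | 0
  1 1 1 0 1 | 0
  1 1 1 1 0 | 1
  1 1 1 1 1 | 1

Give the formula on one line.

(((~b | ~c) | d) & (a | (~b | ~e)))

  ~b = 11111111000000001111111100000000
  ~c = 11110000111100001111000011110000
  (~b | ~c) = 11111111111100001111111111110000
  ((~b | ~c) | d) = 11111111111100111111111111110011
  ~e = 10101010101010101010101010101010
  (~b | ~e) = 11111111101010101111111110101010
  (a | (~b | ~e)) = 11111111101010101111111111111111
  (((~b | ~c) | d) & (a | (~b | ~e))) = 11111111101000101111111111110011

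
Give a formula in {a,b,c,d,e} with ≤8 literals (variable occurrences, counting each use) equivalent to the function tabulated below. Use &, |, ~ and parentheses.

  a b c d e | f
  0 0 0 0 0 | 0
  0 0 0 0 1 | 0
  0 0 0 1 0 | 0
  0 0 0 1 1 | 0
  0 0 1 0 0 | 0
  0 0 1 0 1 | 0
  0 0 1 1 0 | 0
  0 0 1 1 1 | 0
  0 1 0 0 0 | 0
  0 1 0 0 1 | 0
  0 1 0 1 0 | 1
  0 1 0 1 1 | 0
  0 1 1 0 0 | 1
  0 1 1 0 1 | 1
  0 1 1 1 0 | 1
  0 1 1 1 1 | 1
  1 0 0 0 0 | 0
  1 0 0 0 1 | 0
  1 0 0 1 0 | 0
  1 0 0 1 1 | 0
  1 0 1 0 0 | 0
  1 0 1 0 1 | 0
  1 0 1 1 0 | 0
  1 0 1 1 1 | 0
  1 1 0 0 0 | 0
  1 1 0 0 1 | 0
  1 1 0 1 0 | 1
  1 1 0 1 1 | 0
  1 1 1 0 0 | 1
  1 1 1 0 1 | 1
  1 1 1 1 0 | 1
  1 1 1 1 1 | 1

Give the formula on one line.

  ~e = 10101010101010101010101010101010
  (~e & b) = 00000000101010100000000010101010
  (d & (~e & b)) = 00000000001000100000000000100010
  (b & c) = 00000000000011110000000000001111
  ((d & (~e & b)) | (b & c)) = 00000000001011110000000000101111

((d & (~e & b)) | (b & c))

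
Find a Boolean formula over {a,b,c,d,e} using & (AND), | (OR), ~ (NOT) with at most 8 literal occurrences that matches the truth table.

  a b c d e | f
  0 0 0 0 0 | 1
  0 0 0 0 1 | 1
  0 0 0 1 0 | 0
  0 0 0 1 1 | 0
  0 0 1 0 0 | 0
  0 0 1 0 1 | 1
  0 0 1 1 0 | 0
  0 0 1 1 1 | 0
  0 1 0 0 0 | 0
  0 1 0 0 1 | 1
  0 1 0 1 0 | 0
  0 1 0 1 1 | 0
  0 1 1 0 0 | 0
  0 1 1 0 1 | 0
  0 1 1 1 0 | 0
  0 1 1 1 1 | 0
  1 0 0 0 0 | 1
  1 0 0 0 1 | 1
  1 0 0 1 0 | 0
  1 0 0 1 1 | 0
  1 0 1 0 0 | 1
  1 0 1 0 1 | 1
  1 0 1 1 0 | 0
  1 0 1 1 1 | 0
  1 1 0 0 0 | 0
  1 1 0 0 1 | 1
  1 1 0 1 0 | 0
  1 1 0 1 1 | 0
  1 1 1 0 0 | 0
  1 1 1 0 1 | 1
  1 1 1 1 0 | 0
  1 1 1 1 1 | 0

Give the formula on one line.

  ~c = 11110000111100001111000011110000
  (a | ~c) = 11110000111100001111111111111111
  ~b = 11111111000000001111111100000000
  (e & ~b) = 01010101000000000101010100000000
  ((a | ~c) | (e & ~b)) = 11110101111100001111111111111111
  ~d = 11001100110011001100110011001100
  (((a | ~c) | (e & ~b)) & ~d) = 11000100110000001100110011001100
  (e | ~b) = 11111111010101011111111101010101
  ((((a | ~c) | (e & ~b)) & ~d) & (e | ~b)) = 11000100010000001100110001000100

((((a | ~c) | (e & ~b)) & ~d) & (e | ~b))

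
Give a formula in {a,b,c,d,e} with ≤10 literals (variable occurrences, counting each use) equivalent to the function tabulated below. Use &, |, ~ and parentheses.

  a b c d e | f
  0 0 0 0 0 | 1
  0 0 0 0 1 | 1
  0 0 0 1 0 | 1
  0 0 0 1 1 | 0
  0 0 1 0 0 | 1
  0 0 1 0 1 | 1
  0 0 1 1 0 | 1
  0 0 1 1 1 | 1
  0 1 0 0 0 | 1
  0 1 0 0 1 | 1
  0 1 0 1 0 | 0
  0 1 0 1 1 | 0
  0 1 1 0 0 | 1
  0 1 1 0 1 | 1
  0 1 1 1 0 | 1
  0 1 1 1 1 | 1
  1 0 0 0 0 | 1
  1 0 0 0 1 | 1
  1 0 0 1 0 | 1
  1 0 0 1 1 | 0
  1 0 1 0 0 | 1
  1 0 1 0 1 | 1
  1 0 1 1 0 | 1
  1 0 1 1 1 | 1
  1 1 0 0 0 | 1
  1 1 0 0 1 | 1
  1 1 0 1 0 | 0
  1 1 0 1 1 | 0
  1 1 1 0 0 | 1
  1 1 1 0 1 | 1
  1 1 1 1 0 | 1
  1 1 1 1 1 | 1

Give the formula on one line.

((c | (~b & ~e)) | (~d & (~c | ((d & b) | ~a))))

  ~b = 11111111000000001111111100000000
  ~e = 10101010101010101010101010101010
  (~b & ~e) = 10101010000000001010101000000000
  (c | (~b & ~e)) = 10101111000011111010111100001111
  ~d = 11001100110011001100110011001100
  ~c = 11110000111100001111000011110000
  (d & b) = 00000000001100110000000000110011
  ~a = 11111111111111110000000000000000
  ((d & b) | ~a) = 11111111111111110000000000110011
  (~c | ((d & b) | ~a)) = 11111111111111111111000011110011
  (~d & (~c | ((d & b) | ~a))) = 11001100110011001100000011000000
  ((c | (~b & ~e)) | (~d & (~c | ((d & b) | ~a)))) = 11101111110011111110111111001111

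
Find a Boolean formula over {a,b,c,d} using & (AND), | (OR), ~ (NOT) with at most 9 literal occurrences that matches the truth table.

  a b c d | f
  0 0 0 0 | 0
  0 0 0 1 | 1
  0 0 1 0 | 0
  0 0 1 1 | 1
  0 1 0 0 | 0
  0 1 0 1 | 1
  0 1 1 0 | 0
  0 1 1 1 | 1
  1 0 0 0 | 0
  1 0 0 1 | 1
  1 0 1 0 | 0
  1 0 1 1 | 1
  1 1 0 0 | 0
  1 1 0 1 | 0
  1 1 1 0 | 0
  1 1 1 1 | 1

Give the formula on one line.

  ~a = 1111111100000000
  ~b = 1111000011110000
  (~b & ~a) = 1111000000000000
  ((~b & ~a) | c) = 1111001100110011
  (~b | ((~b & ~a) | c)) = 1111001111110011
  (~a | (~b | ((~b & ~a) | c))) = 1111111111110011
  (d & (~a | (~b | ((~b & ~a) | c)))) = 0101010101010001

(d & (~a | (~b | ((~b & ~a) | c))))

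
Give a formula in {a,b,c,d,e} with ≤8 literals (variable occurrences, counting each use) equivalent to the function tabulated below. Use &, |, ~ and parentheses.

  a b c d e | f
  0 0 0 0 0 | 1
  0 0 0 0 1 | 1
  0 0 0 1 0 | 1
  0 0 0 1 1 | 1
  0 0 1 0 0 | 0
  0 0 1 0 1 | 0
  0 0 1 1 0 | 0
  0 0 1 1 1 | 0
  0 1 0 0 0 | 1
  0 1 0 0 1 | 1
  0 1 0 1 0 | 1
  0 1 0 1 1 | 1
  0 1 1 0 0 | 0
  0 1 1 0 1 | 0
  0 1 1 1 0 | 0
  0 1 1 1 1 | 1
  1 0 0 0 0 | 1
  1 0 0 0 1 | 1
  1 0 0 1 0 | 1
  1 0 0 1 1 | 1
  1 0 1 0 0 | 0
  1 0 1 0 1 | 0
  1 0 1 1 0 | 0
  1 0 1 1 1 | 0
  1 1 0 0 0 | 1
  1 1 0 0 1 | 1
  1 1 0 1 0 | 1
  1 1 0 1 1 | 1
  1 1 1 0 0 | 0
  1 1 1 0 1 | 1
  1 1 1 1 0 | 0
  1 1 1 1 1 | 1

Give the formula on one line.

(((d | (~e | a)) & (e & (~c | b))) | ~c)

  ~e = 10101010101010101010101010101010
  (~e | a) = 10101010101010101111111111111111
  (d | (~e | a)) = 10111011101110111111111111111111
  ~c = 11110000111100001111000011110000
  (~c | b) = 11110000111111111111000011111111
  (e & (~c | b)) = 01010000010101010101000001010101
  ((d | (~e | a)) & (e & (~c | b))) = 00010000000100010101000001010101
  (((d | (~e | a)) & (e & (~c | b))) | ~c) = 11110000111100011111000011110101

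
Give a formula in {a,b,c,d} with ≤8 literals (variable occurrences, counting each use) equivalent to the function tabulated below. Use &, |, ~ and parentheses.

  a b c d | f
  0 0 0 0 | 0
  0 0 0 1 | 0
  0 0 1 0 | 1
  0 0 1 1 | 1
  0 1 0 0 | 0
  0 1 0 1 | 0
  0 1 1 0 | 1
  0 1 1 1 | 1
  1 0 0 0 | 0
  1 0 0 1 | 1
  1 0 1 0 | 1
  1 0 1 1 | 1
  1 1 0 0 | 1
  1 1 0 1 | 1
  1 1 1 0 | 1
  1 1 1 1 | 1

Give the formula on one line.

  (b & a) = 0000000000001111
  (d | c) = 0111011101110111
  ((b & a) | (d | c)) = 0111011101111111
  (((b & a) | (d | c)) & a) = 0000000001111111
  (c | (((b & a) | (d | c)) & a)) = 0011001101111111

(c | (((b & a) | (d | c)) & a))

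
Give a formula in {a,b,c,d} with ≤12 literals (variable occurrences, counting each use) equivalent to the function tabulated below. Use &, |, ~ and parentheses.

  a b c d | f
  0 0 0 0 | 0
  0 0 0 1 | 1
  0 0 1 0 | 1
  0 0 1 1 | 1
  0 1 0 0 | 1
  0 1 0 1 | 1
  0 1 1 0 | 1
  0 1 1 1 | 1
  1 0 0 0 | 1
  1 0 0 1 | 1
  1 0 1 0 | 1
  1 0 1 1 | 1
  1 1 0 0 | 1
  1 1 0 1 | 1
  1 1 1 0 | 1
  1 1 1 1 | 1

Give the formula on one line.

((a & (~d | ~b)) | (((b & a) | (~b & d)) | (b | c)))

  ~d = 1010101010101010
  ~b = 1111000011110000
  (~d | ~b) = 1111101011111010
  (a & (~d | ~b)) = 0000000011111010
  (b & a) = 0000000000001111
  (~b & d) = 0101000001010000
  ((b & a) | (~b & d)) = 0101000001011111
  (b | c) = 0011111100111111
  (((b & a) | (~b & d)) | (b | c)) = 0111111101111111
  ((a & (~d | ~b)) | (((b & a) | (~b & d)) | (b | c))) = 0111111111111111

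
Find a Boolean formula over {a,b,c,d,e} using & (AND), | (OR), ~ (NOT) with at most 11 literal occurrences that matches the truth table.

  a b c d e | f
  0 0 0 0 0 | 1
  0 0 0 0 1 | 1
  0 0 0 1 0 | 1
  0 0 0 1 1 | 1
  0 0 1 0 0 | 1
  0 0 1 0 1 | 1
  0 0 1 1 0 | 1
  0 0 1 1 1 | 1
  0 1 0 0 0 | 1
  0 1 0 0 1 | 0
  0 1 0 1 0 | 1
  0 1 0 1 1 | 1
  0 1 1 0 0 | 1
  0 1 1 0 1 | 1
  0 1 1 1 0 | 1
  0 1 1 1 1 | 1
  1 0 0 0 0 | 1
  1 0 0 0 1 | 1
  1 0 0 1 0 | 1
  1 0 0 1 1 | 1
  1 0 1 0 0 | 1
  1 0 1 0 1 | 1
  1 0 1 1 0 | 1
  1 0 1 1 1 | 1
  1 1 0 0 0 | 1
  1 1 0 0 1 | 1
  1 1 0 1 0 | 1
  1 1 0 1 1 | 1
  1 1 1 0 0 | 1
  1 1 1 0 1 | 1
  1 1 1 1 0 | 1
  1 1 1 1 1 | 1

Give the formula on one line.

  (a | d) = 00110011001100111111111111111111
  ~e = 10101010101010101010101010101010
  (c | ~e) = 10101111101011111010111110101111
  ~b = 11111111000000001111111100000000
  ((c | ~e) | ~b) = 11111111101011111111111110101111
  (d | ((c | ~e) | ~b)) = 11111111101111111111111110111111
  ((d | ((c | ~e) | ~b)) | a) = 11111111101111111111111111111111
  ~d = 11001100110011001100110011001100
  (a | ~d) = 11001100110011001111111111111111
  (((d | ((c | ~e) | ~b)) | a) & (a | ~d)) = 11001100100011001111111111111111
  ((a | d) | (((d | ((c | ~e) | ~b)) | a) & (a | ~d))) = 11111111101111111111111111111111

((a | d) | (((d | ((c | ~e) | ~b)) | a) & (a | ~d)))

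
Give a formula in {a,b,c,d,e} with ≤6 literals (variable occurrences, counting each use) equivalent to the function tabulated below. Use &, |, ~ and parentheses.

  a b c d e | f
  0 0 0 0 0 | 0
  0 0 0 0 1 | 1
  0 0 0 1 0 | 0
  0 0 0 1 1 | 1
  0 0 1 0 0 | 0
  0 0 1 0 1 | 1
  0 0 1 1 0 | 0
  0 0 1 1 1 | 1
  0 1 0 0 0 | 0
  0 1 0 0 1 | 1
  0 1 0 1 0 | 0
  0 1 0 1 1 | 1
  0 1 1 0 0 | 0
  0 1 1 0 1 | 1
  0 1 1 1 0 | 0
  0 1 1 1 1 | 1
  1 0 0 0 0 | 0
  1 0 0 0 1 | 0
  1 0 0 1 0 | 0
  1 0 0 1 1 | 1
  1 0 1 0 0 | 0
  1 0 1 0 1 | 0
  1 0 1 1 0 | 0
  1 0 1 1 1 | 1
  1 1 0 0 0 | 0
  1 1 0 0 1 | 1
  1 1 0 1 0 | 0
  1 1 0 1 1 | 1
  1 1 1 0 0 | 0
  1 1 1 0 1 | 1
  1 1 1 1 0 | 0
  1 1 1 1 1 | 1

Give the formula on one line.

(((d | b) | ~a) & e)

  (d | b) = 00110011111111110011001111111111
  ~a = 11111111111111110000000000000000
  ((d | b) | ~a) = 11111111111111110011001111111111
  (((d | b) | ~a) & e) = 01010101010101010001000101010101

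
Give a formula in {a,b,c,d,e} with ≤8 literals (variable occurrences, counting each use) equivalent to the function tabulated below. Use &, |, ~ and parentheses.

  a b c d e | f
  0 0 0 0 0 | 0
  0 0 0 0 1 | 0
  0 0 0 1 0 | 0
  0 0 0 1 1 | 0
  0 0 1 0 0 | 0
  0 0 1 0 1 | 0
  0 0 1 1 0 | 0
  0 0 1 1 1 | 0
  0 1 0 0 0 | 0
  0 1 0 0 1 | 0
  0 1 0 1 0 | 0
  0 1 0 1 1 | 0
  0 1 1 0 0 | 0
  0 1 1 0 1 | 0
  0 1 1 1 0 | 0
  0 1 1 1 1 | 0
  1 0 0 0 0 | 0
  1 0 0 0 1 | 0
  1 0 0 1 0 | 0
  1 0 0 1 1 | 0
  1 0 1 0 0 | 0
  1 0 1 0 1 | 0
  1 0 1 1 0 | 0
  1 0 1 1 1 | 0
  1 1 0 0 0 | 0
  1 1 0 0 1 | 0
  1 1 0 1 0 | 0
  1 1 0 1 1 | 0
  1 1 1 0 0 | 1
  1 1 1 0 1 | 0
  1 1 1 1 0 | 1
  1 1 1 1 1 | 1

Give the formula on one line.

((((~e | d) & b) & (e | (c & a))) & (a & c))

  ~e = 10101010101010101010101010101010
  (~e | d) = 10111011101110111011101110111011
  ((~e | d) & b) = 00000000101110110000000010111011
  (c & a) = 00000000000000000000111100001111
  (e | (c & a)) = 01010101010101010101111101011111
  (((~e | d) & b) & (e | (c & a))) = 00000000000100010000000000011011
  (a & c) = 00000000000000000000111100001111
  ((((~e | d) & b) & (e | (c & a))) & (a & c)) = 00000000000000000000000000001011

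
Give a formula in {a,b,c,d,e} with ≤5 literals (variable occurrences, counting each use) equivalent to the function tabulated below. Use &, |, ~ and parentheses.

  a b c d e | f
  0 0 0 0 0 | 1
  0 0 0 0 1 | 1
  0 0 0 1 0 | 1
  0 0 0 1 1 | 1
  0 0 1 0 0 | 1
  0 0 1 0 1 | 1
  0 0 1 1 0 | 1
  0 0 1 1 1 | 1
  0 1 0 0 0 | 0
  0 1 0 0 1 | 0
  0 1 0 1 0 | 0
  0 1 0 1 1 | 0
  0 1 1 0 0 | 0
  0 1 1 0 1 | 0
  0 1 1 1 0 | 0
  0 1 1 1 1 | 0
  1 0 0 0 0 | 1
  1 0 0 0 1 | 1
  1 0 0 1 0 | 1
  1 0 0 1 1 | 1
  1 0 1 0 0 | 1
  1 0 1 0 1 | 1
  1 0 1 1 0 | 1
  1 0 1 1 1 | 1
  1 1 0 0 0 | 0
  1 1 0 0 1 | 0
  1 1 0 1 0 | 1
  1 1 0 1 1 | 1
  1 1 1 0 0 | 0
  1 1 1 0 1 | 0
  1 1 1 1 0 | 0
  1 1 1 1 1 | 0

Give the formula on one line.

  ~c = 11110000111100001111000011110000
  (~c & d) = 00110000001100000011000000110000
  ((~c & d) & a) = 00000000000000000011000000110000
  ~b = 11111111000000001111111100000000
  (((~c & d) & a) | ~b) = 11111111000000001111111100110000

(((~c & d) & a) | ~b)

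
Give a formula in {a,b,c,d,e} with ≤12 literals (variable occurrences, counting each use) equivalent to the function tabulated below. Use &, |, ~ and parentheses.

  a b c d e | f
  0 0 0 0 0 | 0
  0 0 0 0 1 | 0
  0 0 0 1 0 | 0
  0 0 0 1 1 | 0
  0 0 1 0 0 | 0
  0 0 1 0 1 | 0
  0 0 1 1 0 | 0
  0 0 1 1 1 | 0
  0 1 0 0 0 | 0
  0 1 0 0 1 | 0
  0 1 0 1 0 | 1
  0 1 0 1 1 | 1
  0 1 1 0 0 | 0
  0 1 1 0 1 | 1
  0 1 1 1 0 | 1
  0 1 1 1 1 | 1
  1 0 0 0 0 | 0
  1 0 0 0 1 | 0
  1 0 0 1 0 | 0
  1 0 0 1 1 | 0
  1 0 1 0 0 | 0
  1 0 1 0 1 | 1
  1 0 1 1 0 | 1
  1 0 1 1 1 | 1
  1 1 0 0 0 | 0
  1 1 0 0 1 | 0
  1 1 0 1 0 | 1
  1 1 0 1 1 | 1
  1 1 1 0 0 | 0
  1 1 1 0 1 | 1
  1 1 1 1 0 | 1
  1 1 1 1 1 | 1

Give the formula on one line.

  ~e = 10101010101010101010101010101010
  (~e | b) = 10101010111111111010101011111111
  ~d = 11001100110011001100110011001100
  (b | ~d) = 11001100111111111100110011111111
  ((~e | b) & (b | ~d)) = 10001000111111111000100011111111
  (c & a) = 00000000000000000000111100001111
  (((~e | b) & (b | ~d)) | (c & a)) = 10001000111111111000111111111111
  (e & c) = 00000101000001010000010100000101
  ((e & c) | d) = 00110111001101110011011100110111
  ((((~e | b) & (b | ~d)) | (c & a)) & ((e & c) | d)) = 00000000001101110000011100110111

((((~e | b) & (b | ~d)) | (c & a)) & ((e & c) | d))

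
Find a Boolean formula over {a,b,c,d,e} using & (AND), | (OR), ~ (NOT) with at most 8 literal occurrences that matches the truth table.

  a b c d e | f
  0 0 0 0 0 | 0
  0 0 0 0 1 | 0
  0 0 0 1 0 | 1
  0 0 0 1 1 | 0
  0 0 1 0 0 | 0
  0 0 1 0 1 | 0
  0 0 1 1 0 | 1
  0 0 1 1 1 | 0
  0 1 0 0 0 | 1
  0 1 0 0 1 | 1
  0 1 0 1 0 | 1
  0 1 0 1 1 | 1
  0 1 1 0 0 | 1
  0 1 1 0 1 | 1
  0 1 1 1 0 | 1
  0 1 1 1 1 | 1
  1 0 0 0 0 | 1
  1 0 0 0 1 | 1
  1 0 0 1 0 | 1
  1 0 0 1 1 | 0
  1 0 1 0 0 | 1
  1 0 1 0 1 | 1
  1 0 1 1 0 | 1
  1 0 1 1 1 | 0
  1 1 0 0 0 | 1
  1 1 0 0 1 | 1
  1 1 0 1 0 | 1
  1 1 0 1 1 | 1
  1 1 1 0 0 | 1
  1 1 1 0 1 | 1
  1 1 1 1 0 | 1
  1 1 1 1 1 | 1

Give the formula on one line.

  ~d = 11001100110011001100110011001100
  ~e = 10101010101010101010101010101010
  (~d | ~e) = 11101110111011101110111011101110
  (d | a) = 00110011001100111111111111111111
  ((~d | ~e) & (d | a)) = 00100010001000101110111011101110
  (b & c) = 00000000000011110000000000001111
  (((~d | ~e) & (d | a)) | (b & c)) = 00100010001011111110111011101111
  (b | (((~d | ~e) & (d | a)) | (b & c))) = 00100010111111111110111011111111

(b | (((~d | ~e) & (d | a)) | (b & c)))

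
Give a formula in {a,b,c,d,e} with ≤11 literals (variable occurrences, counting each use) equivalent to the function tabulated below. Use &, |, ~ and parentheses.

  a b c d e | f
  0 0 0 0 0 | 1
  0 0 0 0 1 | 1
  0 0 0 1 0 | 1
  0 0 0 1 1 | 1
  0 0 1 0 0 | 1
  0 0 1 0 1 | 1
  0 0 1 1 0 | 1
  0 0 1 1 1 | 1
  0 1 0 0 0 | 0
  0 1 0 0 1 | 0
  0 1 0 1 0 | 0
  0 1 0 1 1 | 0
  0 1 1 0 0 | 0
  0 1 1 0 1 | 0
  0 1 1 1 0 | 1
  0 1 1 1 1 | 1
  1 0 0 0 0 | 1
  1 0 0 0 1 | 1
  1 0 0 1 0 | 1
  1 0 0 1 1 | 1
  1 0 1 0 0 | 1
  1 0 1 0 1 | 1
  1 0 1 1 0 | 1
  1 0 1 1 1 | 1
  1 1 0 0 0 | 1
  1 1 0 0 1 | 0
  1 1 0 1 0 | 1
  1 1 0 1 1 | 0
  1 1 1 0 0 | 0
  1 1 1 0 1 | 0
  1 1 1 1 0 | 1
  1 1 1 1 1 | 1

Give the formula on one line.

  ~b = 11111111000000001111111100000000
  (d & c) = 00000011000000110000001100000011
  (~b | (d & c)) = 11111111000000111111111100000011
  ~a = 11111111111111110000000000000000
  ~e = 10101010101010101010101010101010
  (~a | ~e) = 11111111111111111010101010101010
  (a | c) = 00001111000011111111111111111111
  ((~a | ~e) & (a | c)) = 00001111000011111010101010101010
  ~c = 11110000111100001111000011110000
  (((~a | ~e) & (a | c)) & ~c) = 00000000000000001010000010100000
  ((~b | (d & c)) | (((~a | ~e) & (a | c)) & ~c)) = 11111111000000111111111110100011

((~b | (d & c)) | (((~a | ~e) & (a | c)) & ~c))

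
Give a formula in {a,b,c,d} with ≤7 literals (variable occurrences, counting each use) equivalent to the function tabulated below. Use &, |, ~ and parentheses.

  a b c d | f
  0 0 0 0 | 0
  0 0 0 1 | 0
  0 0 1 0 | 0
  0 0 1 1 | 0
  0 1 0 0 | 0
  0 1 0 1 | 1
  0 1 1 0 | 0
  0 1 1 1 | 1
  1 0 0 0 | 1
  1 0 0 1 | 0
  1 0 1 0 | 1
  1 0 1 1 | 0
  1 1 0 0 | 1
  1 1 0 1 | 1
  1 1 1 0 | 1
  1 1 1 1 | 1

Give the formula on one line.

  ~d = 1010101010101010
  (~d | b) = 1010111110101111
  ~b = 1111000011110000
  ~a = 1111111100000000
  (~b & ~a) = 1111000000000000
  ((~b & ~a) | b) = 1111111100001111
  (((~b & ~a) | b) & d) = 0101010100000101
  ((((~b & ~a) | b) & d) | a) = 0101010111111111
  ((~d | b) & ((((~b & ~a) | b) & d) | a)) = 0000010110101111

((~d | b) & ((((~b & ~a) | b) & d) | a))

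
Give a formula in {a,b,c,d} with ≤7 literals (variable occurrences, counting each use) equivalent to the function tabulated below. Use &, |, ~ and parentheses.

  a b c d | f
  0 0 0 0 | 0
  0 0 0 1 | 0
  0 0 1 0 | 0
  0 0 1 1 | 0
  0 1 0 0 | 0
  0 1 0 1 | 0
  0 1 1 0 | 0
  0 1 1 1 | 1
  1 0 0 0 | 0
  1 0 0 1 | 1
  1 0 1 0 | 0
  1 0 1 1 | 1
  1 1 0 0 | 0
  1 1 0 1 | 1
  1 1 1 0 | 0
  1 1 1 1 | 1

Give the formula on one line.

  ~b = 1111000011110000
  (~b | c) = 1111001111110011
  (b & (~b | c)) = 0000001100000011
  ~d = 1010101010101010
  ((b & (~b | c)) | ~d) = 1010101110101011
  (a | ((b & (~b | c)) | ~d)) = 1010101111111111
  (d & (a | ((b & (~b | c)) | ~d))) = 0000000101010101

(d & (a | ((b & (~b | c)) | ~d)))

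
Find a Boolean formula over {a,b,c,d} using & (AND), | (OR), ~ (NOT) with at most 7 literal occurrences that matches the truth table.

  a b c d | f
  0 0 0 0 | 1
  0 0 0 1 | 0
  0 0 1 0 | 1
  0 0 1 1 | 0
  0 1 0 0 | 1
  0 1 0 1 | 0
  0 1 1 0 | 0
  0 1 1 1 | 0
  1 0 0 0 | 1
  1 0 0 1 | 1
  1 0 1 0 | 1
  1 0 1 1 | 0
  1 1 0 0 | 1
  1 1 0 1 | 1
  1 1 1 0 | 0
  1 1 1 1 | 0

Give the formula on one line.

(((~c & ~d) | (~b & (c & ~d))) | (~c & a))

  ~c = 1100110011001100
  ~d = 1010101010101010
  (~c & ~d) = 1000100010001000
  ~b = 1111000011110000
  (c & ~d) = 0010001000100010
  (~b & (c & ~d)) = 0010000000100000
  ((~c & ~d) | (~b & (c & ~d))) = 1010100010101000
  (~c & a) = 0000000011001100
  (((~c & ~d) | (~b & (c & ~d))) | (~c & a)) = 1010100011101100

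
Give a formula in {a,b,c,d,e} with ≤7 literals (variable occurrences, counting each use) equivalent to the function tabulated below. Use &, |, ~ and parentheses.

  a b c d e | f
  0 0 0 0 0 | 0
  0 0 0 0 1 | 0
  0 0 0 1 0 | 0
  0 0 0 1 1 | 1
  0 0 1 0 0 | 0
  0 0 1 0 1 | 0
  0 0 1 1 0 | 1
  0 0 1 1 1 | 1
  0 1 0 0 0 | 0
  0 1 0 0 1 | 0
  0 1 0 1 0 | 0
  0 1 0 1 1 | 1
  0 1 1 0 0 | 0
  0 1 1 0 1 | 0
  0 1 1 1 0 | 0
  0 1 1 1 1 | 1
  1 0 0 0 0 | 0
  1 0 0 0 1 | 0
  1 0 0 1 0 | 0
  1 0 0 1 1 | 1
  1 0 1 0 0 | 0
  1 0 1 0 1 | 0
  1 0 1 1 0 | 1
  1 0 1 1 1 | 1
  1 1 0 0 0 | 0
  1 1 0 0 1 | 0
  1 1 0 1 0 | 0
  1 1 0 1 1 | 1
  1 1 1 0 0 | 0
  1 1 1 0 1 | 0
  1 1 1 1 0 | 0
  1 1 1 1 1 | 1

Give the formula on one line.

(d & (((~b & c) | e) & (d | b)))

  ~b = 11111111000000001111111100000000
  (~b & c) = 00001111000000000000111100000000
  ((~b & c) | e) = 01011111010101010101111101010101
  (d | b) = 00110011111111110011001111111111
  (((~b & c) | e) & (d | b)) = 00010011010101010001001101010101
  (d & (((~b & c) | e) & (d | b))) = 00010011000100010001001100010001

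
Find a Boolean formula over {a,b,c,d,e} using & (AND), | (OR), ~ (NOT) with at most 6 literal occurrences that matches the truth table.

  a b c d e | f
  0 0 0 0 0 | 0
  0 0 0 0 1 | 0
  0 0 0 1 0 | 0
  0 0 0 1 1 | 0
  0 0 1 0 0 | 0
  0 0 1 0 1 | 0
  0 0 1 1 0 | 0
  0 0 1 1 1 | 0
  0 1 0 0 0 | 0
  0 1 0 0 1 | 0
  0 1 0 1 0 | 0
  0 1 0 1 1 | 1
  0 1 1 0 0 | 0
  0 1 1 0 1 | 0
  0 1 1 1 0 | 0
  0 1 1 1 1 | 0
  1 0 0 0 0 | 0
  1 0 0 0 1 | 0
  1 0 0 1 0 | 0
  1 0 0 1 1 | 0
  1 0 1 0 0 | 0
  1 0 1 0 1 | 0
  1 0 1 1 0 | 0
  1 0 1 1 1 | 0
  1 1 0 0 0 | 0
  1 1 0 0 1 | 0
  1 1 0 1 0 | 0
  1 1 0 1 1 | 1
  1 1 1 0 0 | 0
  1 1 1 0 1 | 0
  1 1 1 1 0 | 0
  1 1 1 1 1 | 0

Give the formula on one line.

(d & (b & ((~d | ~c) & e)))

  ~d = 11001100110011001100110011001100
  ~c = 11110000111100001111000011110000
  (~d | ~c) = 11111100111111001111110011111100
  ((~d | ~c) & e) = 01010100010101000101010001010100
  (b & ((~d | ~c) & e)) = 00000000010101000000000001010100
  (d & (b & ((~d | ~c) & e))) = 00000000000100000000000000010000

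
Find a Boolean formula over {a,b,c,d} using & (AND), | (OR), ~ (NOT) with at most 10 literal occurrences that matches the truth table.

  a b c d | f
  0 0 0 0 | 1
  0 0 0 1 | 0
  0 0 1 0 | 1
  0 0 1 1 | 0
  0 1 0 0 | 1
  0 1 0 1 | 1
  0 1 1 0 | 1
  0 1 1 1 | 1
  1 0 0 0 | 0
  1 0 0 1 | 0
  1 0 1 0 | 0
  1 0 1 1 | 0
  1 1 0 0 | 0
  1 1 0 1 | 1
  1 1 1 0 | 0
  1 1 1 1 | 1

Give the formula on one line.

  ~d = 1010101010101010
  ~a = 1111111100000000
  (~a | d) = 1111111101010101
  (~d & (~a | d)) = 1010101000000000
  (c & a) = 0000000000110011
  ~b = 1111000011110000
  ((c & a) | ~b) = 1111000011110011
  ((~d & (~a | d)) & ((c & a) | ~b)) = 1010000000000000
  (b | ((~d & (~a | d)) & ((c & a) | ~b))) = 1010111100001111
  ((b | ((~d & (~a | d)) & ((c & a) | ~b))) & (~a | d)) = 1010111100000101

((b | ((~d & (~a | d)) & ((c & a) | ~b))) & (~a | d))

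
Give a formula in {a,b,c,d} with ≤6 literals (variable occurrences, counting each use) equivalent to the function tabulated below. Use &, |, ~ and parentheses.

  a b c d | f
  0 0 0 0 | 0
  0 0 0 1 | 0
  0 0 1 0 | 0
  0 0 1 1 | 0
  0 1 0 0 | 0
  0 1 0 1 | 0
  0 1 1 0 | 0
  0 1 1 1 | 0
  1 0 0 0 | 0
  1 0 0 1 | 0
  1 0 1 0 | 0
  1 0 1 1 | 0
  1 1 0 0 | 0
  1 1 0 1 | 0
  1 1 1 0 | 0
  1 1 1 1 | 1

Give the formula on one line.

(((a & c) & d) & b)

  (a & c) = 0000000000110011
  ((a & c) & d) = 0000000000010001
  (((a & c) & d) & b) = 0000000000000001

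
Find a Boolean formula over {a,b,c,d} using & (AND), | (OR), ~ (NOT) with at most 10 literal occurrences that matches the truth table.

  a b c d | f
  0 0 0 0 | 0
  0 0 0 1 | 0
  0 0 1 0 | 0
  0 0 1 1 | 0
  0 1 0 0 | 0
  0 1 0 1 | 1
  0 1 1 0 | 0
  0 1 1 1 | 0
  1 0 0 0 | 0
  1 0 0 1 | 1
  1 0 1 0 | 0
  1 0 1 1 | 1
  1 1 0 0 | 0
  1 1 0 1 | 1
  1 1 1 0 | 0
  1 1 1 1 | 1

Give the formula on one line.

  ~d = 1010101010101010
  (b & d) = 0000010100000101
  ((b & d) | a) = 0000010111111111
  (((b & d) | a) | b) = 0000111111111111
  (~d | (((b & d) | a) | b)) = 1010111111111111
  ~c = 1100110011001100
  (~c | a) = 1100110011111111
  ((~d | (((b & d) | a) | b)) & (~c | a)) = 1000110011111111
  (((~d | (((b & d) | a) | b)) & (~c | a)) & d) = 0000010001010101

(((~d | (((b & d) | a) | b)) & (~c | a)) & d)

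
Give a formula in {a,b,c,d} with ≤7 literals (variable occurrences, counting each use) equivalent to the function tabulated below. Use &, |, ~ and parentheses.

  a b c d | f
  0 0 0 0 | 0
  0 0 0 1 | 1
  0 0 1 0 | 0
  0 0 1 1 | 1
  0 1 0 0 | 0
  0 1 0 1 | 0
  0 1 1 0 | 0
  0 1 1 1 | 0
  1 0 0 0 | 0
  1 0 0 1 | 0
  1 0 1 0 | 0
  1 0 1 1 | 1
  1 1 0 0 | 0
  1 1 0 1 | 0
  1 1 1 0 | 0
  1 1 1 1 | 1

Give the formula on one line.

  ~a = 1111111100000000
  (~a | c) = 1111111100110011
  ~b = 1111000011110000
  (~b | a) = 1111000011111111
  ((~b | a) & d) = 0101000001010101
  ((~a | c) & ((~b | a) & d)) = 0101000000010001

((~a | c) & ((~b | a) & d))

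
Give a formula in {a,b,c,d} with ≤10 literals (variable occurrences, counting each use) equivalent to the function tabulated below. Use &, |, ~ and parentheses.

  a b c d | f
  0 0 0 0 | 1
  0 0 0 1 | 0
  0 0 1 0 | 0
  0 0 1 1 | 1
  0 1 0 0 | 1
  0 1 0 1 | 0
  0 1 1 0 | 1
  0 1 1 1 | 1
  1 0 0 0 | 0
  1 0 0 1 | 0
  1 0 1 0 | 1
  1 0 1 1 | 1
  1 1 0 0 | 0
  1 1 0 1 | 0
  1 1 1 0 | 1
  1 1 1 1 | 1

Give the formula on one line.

(((~c | (b | a)) | ((~d & b) | d)) & (c | (~a & ~d)))

  ~c = 1100110011001100
  (b | a) = 0000111111111111
  (~c | (b | a)) = 1100111111111111
  ~d = 1010101010101010
  (~d & b) = 0000101000001010
  ((~d & b) | d) = 0101111101011111
  ((~c | (b | a)) | ((~d & b) | d)) = 1101111111111111
  ~a = 1111111100000000
  (~a & ~d) = 1010101000000000
  (c | (~a & ~d)) = 1011101100110011
  (((~c | (b | a)) | ((~d & b) | d)) & (c | (~a & ~d))) = 1001101100110011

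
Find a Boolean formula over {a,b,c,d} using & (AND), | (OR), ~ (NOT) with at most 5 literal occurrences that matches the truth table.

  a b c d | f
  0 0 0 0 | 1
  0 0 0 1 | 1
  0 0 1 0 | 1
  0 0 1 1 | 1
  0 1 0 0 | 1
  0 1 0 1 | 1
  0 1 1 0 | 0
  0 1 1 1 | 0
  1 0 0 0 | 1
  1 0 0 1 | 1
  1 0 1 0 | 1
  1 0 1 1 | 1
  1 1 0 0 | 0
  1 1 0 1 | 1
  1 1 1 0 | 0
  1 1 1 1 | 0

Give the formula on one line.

  ~c = 1100110011001100
  ~a = 1111111100000000
  (~a | d) = 1111111101010101
  (~c & (~a | d)) = 1100110001000100
  ~b = 1111000011110000
  ((~c & (~a | d)) | ~b) = 1111110011110100

((~c & (~a | d)) | ~b)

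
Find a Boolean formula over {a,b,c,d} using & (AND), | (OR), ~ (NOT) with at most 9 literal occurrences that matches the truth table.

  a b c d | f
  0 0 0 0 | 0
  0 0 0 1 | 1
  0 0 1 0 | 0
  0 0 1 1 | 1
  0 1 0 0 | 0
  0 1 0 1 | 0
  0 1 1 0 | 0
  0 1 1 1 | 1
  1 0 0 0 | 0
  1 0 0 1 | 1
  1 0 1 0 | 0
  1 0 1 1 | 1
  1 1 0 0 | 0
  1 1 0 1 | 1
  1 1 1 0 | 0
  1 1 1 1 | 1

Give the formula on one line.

((d & ((~d & ~c) | (a | ~b))) | (d & c))

  ~d = 1010101010101010
  ~c = 1100110011001100
  (~d & ~c) = 1000100010001000
  ~b = 1111000011110000
  (a | ~b) = 1111000011111111
  ((~d & ~c) | (a | ~b)) = 1111100011111111
  (d & ((~d & ~c) | (a | ~b))) = 0101000001010101
  (d & c) = 0001000100010001
  ((d & ((~d & ~c) | (a | ~b))) | (d & c)) = 0101000101010101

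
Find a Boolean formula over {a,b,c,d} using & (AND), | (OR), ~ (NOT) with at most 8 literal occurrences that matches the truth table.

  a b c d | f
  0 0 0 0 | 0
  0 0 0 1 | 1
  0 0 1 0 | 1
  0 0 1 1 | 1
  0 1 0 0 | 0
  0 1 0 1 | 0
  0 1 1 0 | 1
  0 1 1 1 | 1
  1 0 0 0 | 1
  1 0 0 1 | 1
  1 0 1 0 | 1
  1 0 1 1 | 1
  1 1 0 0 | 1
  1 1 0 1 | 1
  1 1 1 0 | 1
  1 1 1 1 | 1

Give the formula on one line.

(((d & ~b) & (~c & (~a & d))) | (a | c))

  ~b = 1111000011110000
  (d & ~b) = 0101000001010000
  ~c = 1100110011001100
  ~a = 1111111100000000
  (~a & d) = 0101010100000000
  (~c & (~a & d)) = 0100010000000000
  ((d & ~b) & (~c & (~a & d))) = 0100000000000000
  (a | c) = 0011001111111111
  (((d & ~b) & (~c & (~a & d))) | (a | c)) = 0111001111111111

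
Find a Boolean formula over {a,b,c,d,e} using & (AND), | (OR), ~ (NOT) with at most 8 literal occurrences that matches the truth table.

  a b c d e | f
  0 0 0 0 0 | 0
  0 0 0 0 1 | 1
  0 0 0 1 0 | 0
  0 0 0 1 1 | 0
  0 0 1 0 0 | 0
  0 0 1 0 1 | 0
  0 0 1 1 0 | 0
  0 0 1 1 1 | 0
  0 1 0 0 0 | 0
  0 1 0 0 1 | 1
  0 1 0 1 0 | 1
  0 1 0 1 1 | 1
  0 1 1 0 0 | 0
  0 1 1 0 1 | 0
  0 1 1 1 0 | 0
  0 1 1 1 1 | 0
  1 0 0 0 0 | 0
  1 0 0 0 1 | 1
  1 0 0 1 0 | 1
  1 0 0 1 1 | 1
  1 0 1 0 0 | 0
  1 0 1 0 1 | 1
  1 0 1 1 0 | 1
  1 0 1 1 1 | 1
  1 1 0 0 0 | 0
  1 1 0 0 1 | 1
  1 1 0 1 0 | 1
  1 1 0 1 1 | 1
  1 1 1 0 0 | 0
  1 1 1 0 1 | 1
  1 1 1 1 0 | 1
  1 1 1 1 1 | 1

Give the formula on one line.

(((a | ~c) & (d | e)) & ((b | a) | ~d))

  ~c = 11110000111100001111000011110000
  (a | ~c) = 11110000111100001111111111111111
  (d | e) = 01110111011101110111011101110111
  ((a | ~c) & (d | e)) = 01110000011100000111011101110111
  (b | a) = 00000000111111111111111111111111
  ~d = 11001100110011001100110011001100
  ((b | a) | ~d) = 11001100111111111111111111111111
  (((a | ~c) & (d | e)) & ((b | a) | ~d)) = 01000000011100000111011101110111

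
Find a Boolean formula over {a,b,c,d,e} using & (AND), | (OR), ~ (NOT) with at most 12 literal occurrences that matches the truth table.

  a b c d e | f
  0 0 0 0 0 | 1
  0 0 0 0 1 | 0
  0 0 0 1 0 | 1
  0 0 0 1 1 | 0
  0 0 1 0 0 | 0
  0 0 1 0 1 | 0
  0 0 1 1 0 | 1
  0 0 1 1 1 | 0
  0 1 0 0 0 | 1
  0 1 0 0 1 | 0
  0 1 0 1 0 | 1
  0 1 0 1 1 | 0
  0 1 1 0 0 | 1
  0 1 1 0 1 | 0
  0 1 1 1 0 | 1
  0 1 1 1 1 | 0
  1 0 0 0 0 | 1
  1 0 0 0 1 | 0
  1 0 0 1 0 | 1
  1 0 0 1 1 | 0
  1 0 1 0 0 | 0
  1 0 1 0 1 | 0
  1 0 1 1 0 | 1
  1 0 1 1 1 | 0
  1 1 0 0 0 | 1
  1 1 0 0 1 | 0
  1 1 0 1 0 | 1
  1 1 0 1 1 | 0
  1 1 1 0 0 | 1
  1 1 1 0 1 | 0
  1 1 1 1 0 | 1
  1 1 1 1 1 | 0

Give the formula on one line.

  ~e = 10101010101010101010101010101010
  (c & ~e) = 00001010000010100000101000001010
  ~b = 11111111000000001111111100000000
  ((c & ~e) | ~b) = 11111111000010101111111100001010
  ~c = 11110000111100001111000011110000
  (((c & ~e) | ~b) & ~c) = 11110000000000001111000000000000
  (b | (((c & ~e) | ~b) & ~c)) = 11110000111111111111000011111111
  (e | (b | (((c & ~e) | ~b) & ~c))) = 11110101111111111111010111111111
  (~b & d) = 00110011000000000011001100000000
  ((e | (b | (((c & ~e) | ~b) & ~c))) | (~b & d)) = 11110111111111111111011111111111
  (~e & ((e | (b | (((c & ~e) | ~b) & ~c))) | (~b & d))) = 10100010101010101010001010101010

(~e & ((e | (b | (((c & ~e) | ~b) & ~c))) | (~b & d)))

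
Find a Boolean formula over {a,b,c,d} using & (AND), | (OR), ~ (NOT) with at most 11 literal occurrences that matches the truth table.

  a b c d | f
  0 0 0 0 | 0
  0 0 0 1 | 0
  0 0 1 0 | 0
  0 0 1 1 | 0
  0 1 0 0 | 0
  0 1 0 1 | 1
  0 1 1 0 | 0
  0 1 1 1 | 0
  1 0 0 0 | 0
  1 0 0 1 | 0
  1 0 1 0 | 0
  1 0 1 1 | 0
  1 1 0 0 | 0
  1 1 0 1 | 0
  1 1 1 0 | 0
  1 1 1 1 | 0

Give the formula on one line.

(((d & ~a) & ~c) & ((b & d) | ((~d | a) & (a | b))))

  ~a = 1111111100000000
  (d & ~a) = 0101010100000000
  ~c = 1100110011001100
  ((d & ~a) & ~c) = 0100010000000000
  (b & d) = 0000010100000101
  ~d = 1010101010101010
  (~d | a) = 1010101011111111
  (a | b) = 0000111111111111
  ((~d | a) & (a | b)) = 0000101011111111
  ((b & d) | ((~d | a) & (a | b))) = 0000111111111111
  (((d & ~a) & ~c) & ((b & d) | ((~d | a) & (a | b)))) = 0000010000000000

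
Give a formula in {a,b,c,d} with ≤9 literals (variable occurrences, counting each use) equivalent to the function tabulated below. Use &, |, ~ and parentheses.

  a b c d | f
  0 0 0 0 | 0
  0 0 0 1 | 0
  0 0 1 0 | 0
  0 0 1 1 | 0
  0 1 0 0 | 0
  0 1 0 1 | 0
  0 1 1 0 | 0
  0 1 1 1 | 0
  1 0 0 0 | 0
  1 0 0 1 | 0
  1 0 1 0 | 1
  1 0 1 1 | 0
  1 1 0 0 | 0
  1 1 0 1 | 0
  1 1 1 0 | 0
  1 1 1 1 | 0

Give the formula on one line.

((((~d | (~c | b)) & c) & (d | ~b)) & (a & ~b))

  ~d = 1010101010101010
  ~c = 1100110011001100
  (~c | b) = 1100111111001111
  (~d | (~c | b)) = 1110111111101111
  ((~d | (~c | b)) & c) = 0010001100100011
  ~b = 1111000011110000
  (d | ~b) = 1111010111110101
  (((~d | (~c | b)) & c) & (d | ~b)) = 0010000100100001
  (a & ~b) = 0000000011110000
  ((((~d | (~c | b)) & c) & (d | ~b)) & (a & ~b)) = 0000000000100000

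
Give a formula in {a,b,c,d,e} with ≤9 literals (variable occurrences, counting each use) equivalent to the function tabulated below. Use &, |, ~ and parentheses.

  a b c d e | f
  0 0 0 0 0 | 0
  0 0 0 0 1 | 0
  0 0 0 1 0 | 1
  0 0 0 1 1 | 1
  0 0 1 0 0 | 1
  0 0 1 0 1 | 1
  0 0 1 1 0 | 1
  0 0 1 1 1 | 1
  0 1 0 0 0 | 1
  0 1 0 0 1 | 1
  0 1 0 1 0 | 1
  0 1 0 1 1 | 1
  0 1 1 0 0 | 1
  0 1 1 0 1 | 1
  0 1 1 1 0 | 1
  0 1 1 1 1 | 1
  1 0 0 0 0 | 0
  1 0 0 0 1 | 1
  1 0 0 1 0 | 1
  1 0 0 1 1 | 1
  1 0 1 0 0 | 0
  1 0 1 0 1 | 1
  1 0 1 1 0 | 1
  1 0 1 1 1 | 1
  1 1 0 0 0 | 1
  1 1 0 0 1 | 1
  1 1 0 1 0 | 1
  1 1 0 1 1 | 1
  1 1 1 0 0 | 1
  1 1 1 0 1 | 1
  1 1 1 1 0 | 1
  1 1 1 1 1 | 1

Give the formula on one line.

  (d | a) = 00110011001100111111111111111111
  (b | c) = 00001111111111110000111111111111
  ((d | a) | (b | c)) = 00111111111111111111111111111111
  ~a = 11111111111111110000000000000000
  ~b = 11111111000000001111111100000000
  (~b & d) = 00110011000000000011001100000000
  (e | b) = 01010101111111110101010111111111
  ((~b & d) | (e | b)) = 01110111111111110111011111111111
  (~a | ((~b & d) | (e | b))) = 11111111111111110111011111111111
  (((d | a) | (b | c)) & (~a | ((~b & d) | (e | b)))) = 00111111111111110111011111111111

(((d | a) | (b | c)) & (~a | ((~b & d) | (e | b))))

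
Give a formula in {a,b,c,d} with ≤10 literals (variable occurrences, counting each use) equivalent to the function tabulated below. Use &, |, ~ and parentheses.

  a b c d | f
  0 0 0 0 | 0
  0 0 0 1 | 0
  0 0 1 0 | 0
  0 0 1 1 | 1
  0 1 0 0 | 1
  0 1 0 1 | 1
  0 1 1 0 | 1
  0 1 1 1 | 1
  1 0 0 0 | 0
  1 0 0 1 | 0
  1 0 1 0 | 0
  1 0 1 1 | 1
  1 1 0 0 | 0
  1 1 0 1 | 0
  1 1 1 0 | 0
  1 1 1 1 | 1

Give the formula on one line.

((b | (c & d)) & (((~a | c) & d) | (~a | (~b & d))))

  (c & d) = 0001000100010001
  (b | (c & d)) = 0001111100011111
  ~a = 1111111100000000
  (~a | c) = 1111111100110011
  ((~a | c) & d) = 0101010100010001
  ~b = 1111000011110000
  (~b & d) = 0101000001010000
  (~a | (~b & d)) = 1111111101010000
  (((~a | c) & d) | (~a | (~b & d))) = 1111111101010001
  ((b | (c & d)) & (((~a | c) & d) | (~a | (~b & d)))) = 0001111100010001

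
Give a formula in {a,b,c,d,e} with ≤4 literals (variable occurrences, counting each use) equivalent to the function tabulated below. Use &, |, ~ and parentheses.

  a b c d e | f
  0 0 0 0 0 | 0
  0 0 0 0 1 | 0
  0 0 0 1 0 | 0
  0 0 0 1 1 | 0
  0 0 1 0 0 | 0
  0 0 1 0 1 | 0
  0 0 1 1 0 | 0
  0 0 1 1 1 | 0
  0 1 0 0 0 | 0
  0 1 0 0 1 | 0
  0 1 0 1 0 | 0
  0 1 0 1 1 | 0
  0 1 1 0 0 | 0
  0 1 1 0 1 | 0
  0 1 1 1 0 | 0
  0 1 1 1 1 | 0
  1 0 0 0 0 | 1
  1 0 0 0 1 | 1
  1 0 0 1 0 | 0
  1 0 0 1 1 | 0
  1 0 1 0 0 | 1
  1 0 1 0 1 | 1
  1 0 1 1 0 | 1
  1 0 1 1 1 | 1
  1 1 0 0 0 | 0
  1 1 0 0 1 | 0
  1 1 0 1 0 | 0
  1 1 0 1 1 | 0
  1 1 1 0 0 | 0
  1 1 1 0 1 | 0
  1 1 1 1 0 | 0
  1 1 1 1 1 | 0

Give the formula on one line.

  ~d = 11001100110011001100110011001100
  (c | ~d) = 11001111110011111100111111001111
  ~b = 11111111000000001111111100000000
  ((c | ~d) & ~b) = 11001111000000001100111100000000
  (((c | ~d) & ~b) & a) = 00000000000000001100111100000000

(((c | ~d) & ~b) & a)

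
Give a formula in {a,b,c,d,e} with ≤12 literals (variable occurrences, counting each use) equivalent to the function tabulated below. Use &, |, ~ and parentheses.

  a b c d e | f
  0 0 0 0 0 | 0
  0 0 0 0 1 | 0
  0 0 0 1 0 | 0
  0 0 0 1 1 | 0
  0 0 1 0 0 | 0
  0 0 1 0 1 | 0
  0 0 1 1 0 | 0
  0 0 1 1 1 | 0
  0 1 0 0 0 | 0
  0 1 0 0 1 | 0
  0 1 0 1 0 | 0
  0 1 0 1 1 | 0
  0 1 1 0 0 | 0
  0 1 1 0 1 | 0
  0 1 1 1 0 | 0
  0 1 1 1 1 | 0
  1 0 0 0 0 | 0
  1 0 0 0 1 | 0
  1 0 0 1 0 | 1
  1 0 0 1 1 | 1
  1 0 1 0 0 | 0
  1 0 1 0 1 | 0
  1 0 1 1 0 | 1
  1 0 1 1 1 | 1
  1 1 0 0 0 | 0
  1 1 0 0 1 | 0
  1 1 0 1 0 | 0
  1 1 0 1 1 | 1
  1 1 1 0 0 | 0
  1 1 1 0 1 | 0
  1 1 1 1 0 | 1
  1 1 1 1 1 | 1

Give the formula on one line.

((a & d) & (c | ((~b | e) & ((d | (b | a)) | e))))

  (a & d) = 00000000000000000011001100110011
  ~b = 11111111000000001111111100000000
  (~b | e) = 11111111010101011111111101010101
  (b | a) = 00000000111111111111111111111111
  (d | (b | a)) = 00110011111111111111111111111111
  ((d | (b | a)) | e) = 01110111111111111111111111111111
  ((~b | e) & ((d | (b | a)) | e)) = 01110111010101011111111101010101
  (c | ((~b | e) & ((d | (b | a)) | e))) = 01111111010111111111111101011111
  ((a & d) & (c | ((~b | e) & ((d | (b | a)) | e)))) = 00000000000000000011001100010011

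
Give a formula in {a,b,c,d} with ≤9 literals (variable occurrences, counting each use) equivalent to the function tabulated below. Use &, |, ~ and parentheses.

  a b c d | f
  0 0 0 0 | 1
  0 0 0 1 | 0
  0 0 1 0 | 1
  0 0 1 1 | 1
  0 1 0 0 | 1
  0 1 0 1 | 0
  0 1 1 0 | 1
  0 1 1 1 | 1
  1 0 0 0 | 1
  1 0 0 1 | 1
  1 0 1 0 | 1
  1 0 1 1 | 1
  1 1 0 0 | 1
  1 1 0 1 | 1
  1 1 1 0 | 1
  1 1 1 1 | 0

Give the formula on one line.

(~d | ((a & ~c) | (c & (~b | (~a & d)))))

  ~d = 1010101010101010
  ~c = 1100110011001100
  (a & ~c) = 0000000011001100
  ~b = 1111000011110000
  ~a = 1111111100000000
  (~a & d) = 0101010100000000
  (~b | (~a & d)) = 1111010111110000
  (c & (~b | (~a & d))) = 0011000100110000
  ((a & ~c) | (c & (~b | (~a & d)))) = 0011000111111100
  (~d | ((a & ~c) | (c & (~b | (~a & d))))) = 1011101111111110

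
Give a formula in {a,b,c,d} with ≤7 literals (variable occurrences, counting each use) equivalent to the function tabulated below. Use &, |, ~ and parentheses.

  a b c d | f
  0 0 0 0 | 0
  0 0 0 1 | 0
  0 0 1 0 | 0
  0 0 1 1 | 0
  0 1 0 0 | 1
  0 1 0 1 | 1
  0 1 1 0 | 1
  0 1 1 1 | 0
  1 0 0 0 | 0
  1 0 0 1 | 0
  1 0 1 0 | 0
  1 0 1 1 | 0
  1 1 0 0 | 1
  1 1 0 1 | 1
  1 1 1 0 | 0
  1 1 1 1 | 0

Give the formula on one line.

  ~a = 1111111100000000
  ~d = 1010101010101010
  (~a & ~d) = 1010101000000000
  ~c = 1100110011001100
  ((~a & ~d) | ~c) = 1110111011001100
  (((~a & ~d) | ~c) & b) = 0000111000001100

(((~a & ~d) | ~c) & b)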